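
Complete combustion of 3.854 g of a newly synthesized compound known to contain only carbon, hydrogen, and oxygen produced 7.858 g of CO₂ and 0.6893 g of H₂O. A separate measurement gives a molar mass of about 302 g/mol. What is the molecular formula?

mol C = 7.858 g CO₂ ÷ 44.009 g/mol = 0.17855 mol
mol H = 2 × 0.6893 g H₂O ÷ 18.015 g/mol = 0.076525 mol
mass O = 3.854 − (2.1446 + 0.077137) = 1.6322 g → mol O = 1.6322 ÷ 15.999 = 0.10202 mol
Divide by the smallest (0.076525 mol): C 2.333, H 1.000, O 1.333
Multiplying each by 3 gives whole numbers: C 7.00, H 3.00, O 4.00
Empirical formula: C7H3O4
Empirical-formula mass = 151.10 g/mol; 302 ÷ 151.10 ≈ 2, so the molecular formula is C14H6O8.

C14H6O8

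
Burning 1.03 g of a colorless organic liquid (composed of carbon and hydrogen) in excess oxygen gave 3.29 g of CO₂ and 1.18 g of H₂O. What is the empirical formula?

C4H7

mol C = 3.29 g CO₂ ÷ 44.009 g/mol = 0.07476 mol
mol H = 2 × 1.18 g H₂O ÷ 18.015 g/mol = 0.1310 mol
Divide by the smallest (0.07476 mol): C 1.000, H 1.752
Multiplying each by 4 gives whole numbers: C 4.00, H 7.01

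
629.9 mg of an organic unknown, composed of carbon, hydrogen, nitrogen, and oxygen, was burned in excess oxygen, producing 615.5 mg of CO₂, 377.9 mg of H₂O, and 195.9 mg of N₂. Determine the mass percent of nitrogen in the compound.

mol C = 0.6155 g CO₂ ÷ 44.009 g/mol = 0.013986 mol
mol H = 2 × 0.3779 g H₂O ÷ 18.015 g/mol = 0.041954 mol
mol N = 2 × 0.1959 g N₂ ÷ 28.014 g/mol = 0.013986 mol
mass O = 0.6299 − (0.16798 + 0.042290 + 0.19590) = 0.22373 g → mol O = 0.22373 ÷ 15.999 = 0.013984 mol
mass % N = 0.19590 g ÷ 0.6299 g × 100%

31.10%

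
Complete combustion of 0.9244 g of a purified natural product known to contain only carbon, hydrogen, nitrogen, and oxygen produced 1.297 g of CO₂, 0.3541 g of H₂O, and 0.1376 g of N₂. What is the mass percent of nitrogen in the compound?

mol C = 1.297 g CO₂ ÷ 44.009 g/mol = 0.029471 mol
mol H = 2 × 0.3541 g H₂O ÷ 18.015 g/mol = 0.039312 mol
mol N = 2 × 0.1376 g N₂ ÷ 28.014 g/mol = 0.0098237 mol
mass O = 0.9244 − (0.35398 + 0.039626 + 0.13760) = 0.39319 g → mol O = 0.39319 ÷ 15.999 = 0.024576 mol
mass % N = 0.13760 g ÷ 0.9244 g × 100%

14.89%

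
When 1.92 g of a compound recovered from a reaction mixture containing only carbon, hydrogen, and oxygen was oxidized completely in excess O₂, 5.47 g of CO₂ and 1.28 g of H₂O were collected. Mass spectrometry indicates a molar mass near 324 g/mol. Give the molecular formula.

mol C = 5.47 g CO₂ ÷ 44.009 g/mol = 0.1243 mol
mol H = 2 × 1.28 g H₂O ÷ 18.015 g/mol = 0.1421 mol
mass O = 1.92 − (1.493 + 0.1432) = 0.2839 g → mol O = 0.2839 ÷ 15.999 = 0.01774 mol
Divide by the smallest (0.01774 mol): C 7.005, H 8.009, O 1.000
Empirical formula: C7H8O
Empirical-formula mass = 108.14 g/mol; 324 ÷ 108.14 ≈ 3, so the molecular formula is C21H24O3.

C21H24O3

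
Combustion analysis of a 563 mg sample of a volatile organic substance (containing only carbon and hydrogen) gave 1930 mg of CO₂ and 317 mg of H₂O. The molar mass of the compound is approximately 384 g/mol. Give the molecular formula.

mol C = 1.93 g CO₂ ÷ 44.009 g/mol = 0.04385 mol
mol H = 2 × 0.317 g H₂O ÷ 18.015 g/mol = 0.03519 mol
Divide by the smallest (0.03519 mol): C 1.246, H 1.000
Multiplying each by 4 gives whole numbers: C 4.98, H 4.00
Empirical formula: C5H4
Empirical-formula mass = 64.09 g/mol; 384 ÷ 64.09 ≈ 6, so the molecular formula is C30H24.

C30H24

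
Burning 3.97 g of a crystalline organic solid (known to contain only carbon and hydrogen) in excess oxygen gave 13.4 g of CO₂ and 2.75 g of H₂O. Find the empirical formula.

mol C = 13.4 g CO₂ ÷ 44.009 g/mol = 0.3045 mol
mol H = 2 × 2.75 g H₂O ÷ 18.015 g/mol = 0.3053 mol
Divide by the smallest (0.3045 mol): C 1.000, H 1.003

CH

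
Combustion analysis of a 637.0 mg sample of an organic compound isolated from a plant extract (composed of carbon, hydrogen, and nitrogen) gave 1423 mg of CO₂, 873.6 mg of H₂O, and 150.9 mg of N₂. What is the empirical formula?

mol C = 1.423 g CO₂ ÷ 44.009 g/mol = 0.032334 mol
mol H = 2 × 0.8736 g H₂O ÷ 18.015 g/mol = 0.096986 mol
mol N = 2 × 0.1509 g N₂ ÷ 28.014 g/mol = 0.010773 mol
Divide by the smallest (0.010773 mol): C 3.001, H 9.003, N 1.000

C3H9N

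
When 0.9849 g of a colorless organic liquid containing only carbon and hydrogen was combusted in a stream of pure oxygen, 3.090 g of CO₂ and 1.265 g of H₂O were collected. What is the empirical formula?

mol C = 3.090 g CO₂ ÷ 44.009 g/mol = 0.070213 mol
mol H = 2 × 1.265 g H₂O ÷ 18.015 g/mol = 0.14044 mol
Divide by the smallest (0.070213 mol): C 1.000, H 2.000

CH2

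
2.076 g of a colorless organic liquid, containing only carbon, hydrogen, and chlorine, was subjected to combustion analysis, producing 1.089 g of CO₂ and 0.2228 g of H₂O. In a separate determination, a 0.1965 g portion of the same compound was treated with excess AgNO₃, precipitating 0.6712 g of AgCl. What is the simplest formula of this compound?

CHCl2

mol C = 1.089 g CO₂ ÷ 44.009 g/mol = 0.024745 mol
mol H = 2 × 0.2228 g H₂O ÷ 18.015 g/mol = 0.024735 mol
From the AgCl data: mol Cl per gram of compound = (0.6712 ÷ 143.318) ÷ 0.1965 = 0.023834 mol/g, so in the 2.076 g combustion sample mol Cl = 0.049478 mol
Divide by the smallest (0.024735 mol): C 1.000, H 1.000, Cl 2.000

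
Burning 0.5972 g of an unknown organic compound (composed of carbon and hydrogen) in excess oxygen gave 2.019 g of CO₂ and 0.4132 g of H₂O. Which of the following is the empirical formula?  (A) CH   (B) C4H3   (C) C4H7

(A) CH

mol C = 2.019 g CO₂ ÷ 44.009 g/mol = 0.045877 mol
mol H = 2 × 0.4132 g H₂O ÷ 18.015 g/mol = 0.045873 mol
Divide by the smallest (0.045873 mol): C 1.000, H 1.000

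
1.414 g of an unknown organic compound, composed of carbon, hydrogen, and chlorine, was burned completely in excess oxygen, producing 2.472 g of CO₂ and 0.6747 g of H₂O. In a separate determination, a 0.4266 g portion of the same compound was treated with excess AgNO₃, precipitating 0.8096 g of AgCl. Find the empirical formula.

C3H4Cl

mol C = 2.472 g CO₂ ÷ 44.009 g/mol = 0.056170 mol
mol H = 2 × 0.6747 g H₂O ÷ 18.015 g/mol = 0.074904 mol
From the AgCl data: mol Cl per gram of compound = (0.8096 ÷ 143.318) ÷ 0.4266 = 0.013242 mol/g, so in the 1.414 g combustion sample mol Cl = 0.018724 mol
Divide by the smallest (0.018724 mol): C 3.000, H 4.000, Cl 1.000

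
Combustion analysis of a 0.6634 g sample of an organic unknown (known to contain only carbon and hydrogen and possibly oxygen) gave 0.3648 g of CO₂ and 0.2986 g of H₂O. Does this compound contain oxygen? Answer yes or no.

yes

mol C = 0.3648 g CO₂ ÷ 44.009 g/mol = 0.0082892 mol
mol H = 2 × 0.2986 g H₂O ÷ 18.015 g/mol = 0.033150 mol
C and H account for only 0.13298 g of the 0.6634 g sample; the remaining 0.53042 g must be oxygen.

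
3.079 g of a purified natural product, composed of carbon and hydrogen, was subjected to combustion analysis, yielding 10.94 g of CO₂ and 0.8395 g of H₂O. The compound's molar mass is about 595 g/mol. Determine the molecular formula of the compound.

C48H18

mol C = 10.94 g CO₂ ÷ 44.009 g/mol = 0.24859 mol
mol H = 2 × 0.8395 g H₂O ÷ 18.015 g/mol = 0.093200 mol
Divide by the smallest (0.093200 mol): C 2.667, H 1.000
Multiplying each by 3 gives whole numbers: C 8.00, H 3.00
Empirical formula: C8H3
Empirical-formula mass = 99.11 g/mol; 595 ÷ 99.11 ≈ 6, so the molecular formula is C48H18.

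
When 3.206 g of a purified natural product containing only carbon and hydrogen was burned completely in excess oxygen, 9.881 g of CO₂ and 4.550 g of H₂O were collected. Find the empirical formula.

mol C = 9.881 g CO₂ ÷ 44.009 g/mol = 0.22452 mol
mol H = 2 × 4.550 g H₂O ÷ 18.015 g/mol = 0.50513 mol
Divide by the smallest (0.22452 mol): C 1.000, H 2.250
Multiplying each by 4 gives whole numbers: C 4.00, H 9.00

C4H9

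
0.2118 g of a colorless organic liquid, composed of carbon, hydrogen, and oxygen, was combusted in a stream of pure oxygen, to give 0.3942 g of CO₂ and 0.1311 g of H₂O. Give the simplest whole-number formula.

mol C = 0.3942 g CO₂ ÷ 44.009 g/mol = 0.0089573 mol
mol H = 2 × 0.1311 g H₂O ÷ 18.015 g/mol = 0.014555 mol
mass O = 0.2118 − (0.10759 + 0.014671) = 0.089543 g → mol O = 0.089543 ÷ 15.999 = 0.0055968 mol
Divide by the smallest (0.0055968 mol): C 1.600, H 2.601, O 1.000
Multiplying each by 5 gives whole numbers: C 8.00, H 13.00, O 5.00

C8H13O5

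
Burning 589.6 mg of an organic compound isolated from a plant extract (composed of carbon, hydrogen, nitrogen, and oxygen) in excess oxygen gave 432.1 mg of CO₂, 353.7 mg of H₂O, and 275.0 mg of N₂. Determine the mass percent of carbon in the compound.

mol C = 0.4321 g CO₂ ÷ 44.009 g/mol = 0.0098184 mol
mol H = 2 × 0.3537 g H₂O ÷ 18.015 g/mol = 0.039267 mol
mol N = 2 × 0.2750 g N₂ ÷ 28.014 g/mol = 0.019633 mol
mass O = 0.5896 − (0.11793 + 0.039581 + 0.27500) = 0.15709 g → mol O = 0.15709 ÷ 15.999 = 0.0098187 mol
mass % C = 0.11793 g ÷ 0.5896 g × 100%

20.00%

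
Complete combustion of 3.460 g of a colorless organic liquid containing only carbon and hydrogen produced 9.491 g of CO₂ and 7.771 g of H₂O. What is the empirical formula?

mol C = 9.491 g CO₂ ÷ 44.009 g/mol = 0.21566 mol
mol H = 2 × 7.771 g H₂O ÷ 18.015 g/mol = 0.86273 mol
Divide by the smallest (0.21566 mol): C 1.000, H 4.000

CH4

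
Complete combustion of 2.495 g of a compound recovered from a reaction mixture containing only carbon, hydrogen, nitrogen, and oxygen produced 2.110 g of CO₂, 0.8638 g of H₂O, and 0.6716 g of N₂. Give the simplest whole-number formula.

mol C = 2.110 g CO₂ ÷ 44.009 g/mol = 0.047945 mol
mol H = 2 × 0.8638 g H₂O ÷ 18.015 g/mol = 0.095898 mol
mol N = 2 × 0.6716 g N₂ ÷ 28.014 g/mol = 0.047947 mol
mass O = 2.495 − (0.57586 + 0.096665 + 0.67160) = 1.1509 g → mol O = 1.1509 ÷ 15.999 = 0.071934 mol
Divide by the smallest (0.047945 mol): C 1.000, H 2.000, N 1.000, O 1.500
Multiplying each by 2 gives whole numbers: C 2.00, H 4.00, N 2.00, O 3.00

C2H4N2O3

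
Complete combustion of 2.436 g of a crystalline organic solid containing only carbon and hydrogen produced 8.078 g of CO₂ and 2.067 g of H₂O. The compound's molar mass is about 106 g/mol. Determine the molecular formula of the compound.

C8H10

mol C = 8.078 g CO₂ ÷ 44.009 g/mol = 0.18355 mol
mol H = 2 × 2.067 g H₂O ÷ 18.015 g/mol = 0.22948 mol
Divide by the smallest (0.18355 mol): C 1.000, H 1.250
Multiplying each by 4 gives whole numbers: C 4.00, H 5.00
Empirical formula: C4H5
Empirical-formula mass = 53.08 g/mol; 106 ÷ 53.08 ≈ 2, so the molecular formula is C8H10.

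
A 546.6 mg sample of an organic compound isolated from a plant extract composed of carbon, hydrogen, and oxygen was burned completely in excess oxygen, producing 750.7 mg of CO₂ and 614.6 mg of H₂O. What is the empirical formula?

mol C = 0.7507 g CO₂ ÷ 44.009 g/mol = 0.017058 mol
mol H = 2 × 0.6146 g H₂O ÷ 18.015 g/mol = 0.068232 mol
mass O = 0.5466 − (0.20488 + 0.068778) = 0.27294 g → mol O = 0.27294 ÷ 15.999 = 0.017060 mol
Divide by the smallest (0.017058 mol): C 1.000, H 4.000, O 1.000

CH4O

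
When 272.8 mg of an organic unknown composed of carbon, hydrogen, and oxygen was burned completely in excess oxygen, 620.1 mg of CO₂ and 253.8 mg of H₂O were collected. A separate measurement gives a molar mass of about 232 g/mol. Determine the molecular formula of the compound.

C12H24O4

mol C = 0.6201 g CO₂ ÷ 44.009 g/mol = 0.014090 mol
mol H = 2 × 0.2538 g H₂O ÷ 18.015 g/mol = 0.028177 mol
mass O = 0.2728 − (0.16924 + 0.028402) = 0.075159 g → mol O = 0.075159 ÷ 15.999 = 0.0046978 mol
Divide by the smallest (0.0046978 mol): C 2.999, H 5.998, O 1.000
Empirical formula: C3H6O
Empirical-formula mass = 58.08 g/mol; 232 ÷ 58.08 ≈ 4, so the molecular formula is C12H24O4.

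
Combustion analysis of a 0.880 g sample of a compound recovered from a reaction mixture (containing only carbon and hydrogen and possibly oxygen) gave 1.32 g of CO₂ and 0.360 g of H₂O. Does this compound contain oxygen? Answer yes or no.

yes

mol C = 1.32 g CO₂ ÷ 44.009 g/mol = 0.02999 mol
mol H = 2 × 0.360 g H₂O ÷ 18.015 g/mol = 0.03997 mol
C and H account for only 0.4005 g of the 0.880 g sample; the remaining 0.4795 g must be oxygen.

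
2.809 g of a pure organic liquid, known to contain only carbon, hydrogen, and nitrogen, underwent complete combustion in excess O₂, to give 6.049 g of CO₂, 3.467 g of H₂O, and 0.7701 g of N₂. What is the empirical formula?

C5H14N2

mol C = 6.049 g CO₂ ÷ 44.009 g/mol = 0.13745 mol
mol H = 2 × 3.467 g H₂O ÷ 18.015 g/mol = 0.38490 mol
mol N = 2 × 0.7701 g N₂ ÷ 28.014 g/mol = 0.054980 mol
Divide by the smallest (0.054980 mol): C 2.500, H 7.001, N 1.000
Multiplying each by 2 gives whole numbers: C 5.00, H 14.00, N 2.00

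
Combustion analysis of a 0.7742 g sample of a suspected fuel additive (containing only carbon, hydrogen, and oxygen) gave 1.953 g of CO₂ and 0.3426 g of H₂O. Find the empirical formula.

C7H6O2

mol C = 1.953 g CO₂ ÷ 44.009 g/mol = 0.044377 mol
mol H = 2 × 0.3426 g H₂O ÷ 18.015 g/mol = 0.038035 mol
mass O = 0.7742 − (0.53302 + 0.038339) = 0.20285 g → mol O = 0.20285 ÷ 15.999 = 0.012679 mol
Divide by the smallest (0.012679 mol): C 3.500, H 3.000, O 1.000
Multiplying each by 2 gives whole numbers: C 7.00, H 6.00, O 2.00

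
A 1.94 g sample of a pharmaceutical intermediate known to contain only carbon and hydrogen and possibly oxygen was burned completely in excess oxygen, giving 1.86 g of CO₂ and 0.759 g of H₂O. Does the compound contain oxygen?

mol C = 1.86 g CO₂ ÷ 44.009 g/mol = 0.04226 mol
mol H = 2 × 0.759 g H₂O ÷ 18.015 g/mol = 0.08426 mol
C and H account for only 0.5926 g of the 1.94 g sample; the remaining 1.347 g must be oxygen.

yes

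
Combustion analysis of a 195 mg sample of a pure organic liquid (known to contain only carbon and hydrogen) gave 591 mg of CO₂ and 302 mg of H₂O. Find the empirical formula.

mol C = 0.591 g CO₂ ÷ 44.009 g/mol = 0.01343 mol
mol H = 2 × 0.302 g H₂O ÷ 18.015 g/mol = 0.03353 mol
Divide by the smallest (0.01343 mol): C 1.000, H 2.497
Multiplying each by 2 gives whole numbers: C 2.00, H 4.99

C2H5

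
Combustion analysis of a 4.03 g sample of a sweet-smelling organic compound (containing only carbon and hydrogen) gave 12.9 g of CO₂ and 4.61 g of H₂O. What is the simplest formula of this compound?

C4H7

mol C = 12.9 g CO₂ ÷ 44.009 g/mol = 0.2931 mol
mol H = 2 × 4.61 g H₂O ÷ 18.015 g/mol = 0.5118 mol
Divide by the smallest (0.2931 mol): C 1.000, H 1.746
Multiplying each by 4 gives whole numbers: C 4.00, H 6.98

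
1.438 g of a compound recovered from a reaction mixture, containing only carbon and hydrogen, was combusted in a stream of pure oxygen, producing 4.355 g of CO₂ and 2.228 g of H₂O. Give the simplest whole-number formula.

mol C = 4.355 g CO₂ ÷ 44.009 g/mol = 0.098957 mol
mol H = 2 × 2.228 g H₂O ÷ 18.015 g/mol = 0.24735 mol
Divide by the smallest (0.098957 mol): C 1.000, H 2.500
Multiplying each by 2 gives whole numbers: C 2.00, H 5.00

C2H5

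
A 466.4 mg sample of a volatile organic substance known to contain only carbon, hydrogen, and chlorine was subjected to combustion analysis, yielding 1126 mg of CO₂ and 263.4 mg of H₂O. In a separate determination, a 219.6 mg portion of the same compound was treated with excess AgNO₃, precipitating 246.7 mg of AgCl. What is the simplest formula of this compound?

mol C = 1.126 g CO₂ ÷ 44.009 g/mol = 0.025586 mol
mol H = 2 × 0.2634 g H₂O ÷ 18.015 g/mol = 0.029242 mol
From the AgCl data: mol Cl per gram of compound = (0.2467 ÷ 143.318) ÷ 0.2196 = 0.0078386 mol/g, so in the 0.4664 g combustion sample mol Cl = 0.0036559 mol
Divide by the smallest (0.0036559 mol): C 6.998, H 7.999, Cl 1.000

C7H8Cl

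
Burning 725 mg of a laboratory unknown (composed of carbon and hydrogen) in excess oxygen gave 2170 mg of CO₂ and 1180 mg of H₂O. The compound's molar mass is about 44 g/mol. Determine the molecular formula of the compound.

mol C = 2.17 g CO₂ ÷ 44.009 g/mol = 0.04931 mol
mol H = 2 × 1.18 g H₂O ÷ 18.015 g/mol = 0.1310 mol
Divide by the smallest (0.04931 mol): C 1.000, H 2.657
Multiplying each by 3 gives whole numbers: C 3.00, H 7.97
Empirical formula: C3H8
Empirical-formula mass = 44.10 g/mol; 44 ÷ 44.10 ≈ 1, so the molecular formula is C3H8.

C3H8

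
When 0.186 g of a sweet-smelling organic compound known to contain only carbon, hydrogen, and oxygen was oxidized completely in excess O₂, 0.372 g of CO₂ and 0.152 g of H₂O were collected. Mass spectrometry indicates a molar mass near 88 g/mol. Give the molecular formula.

C4H8O2

mol C = 0.372 g CO₂ ÷ 44.009 g/mol = 0.008453 mol
mol H = 2 × 0.152 g H₂O ÷ 18.015 g/mol = 0.01687 mol
mass O = 0.186 − (0.1015 + 0.01701) = 0.06746 g → mol O = 0.06746 ÷ 15.999 = 0.004217 mol
Divide by the smallest (0.004217 mol): C 2.005, H 4.002, O 1.000
Empirical formula: C2H4O
Empirical-formula mass = 44.05 g/mol; 88 ÷ 44.05 ≈ 2, so the molecular formula is C4H8O2.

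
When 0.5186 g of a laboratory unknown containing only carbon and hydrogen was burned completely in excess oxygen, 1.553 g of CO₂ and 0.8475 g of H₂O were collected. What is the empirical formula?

mol C = 1.553 g CO₂ ÷ 44.009 g/mol = 0.035288 mol
mol H = 2 × 0.8475 g H₂O ÷ 18.015 g/mol = 0.094088 mol
Divide by the smallest (0.035288 mol): C 1.000, H 2.666
Multiplying each by 3 gives whole numbers: C 3.00, H 8.00

C3H8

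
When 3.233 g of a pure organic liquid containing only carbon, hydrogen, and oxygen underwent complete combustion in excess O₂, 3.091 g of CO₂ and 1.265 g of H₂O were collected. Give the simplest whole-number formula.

mol C = 3.091 g CO₂ ÷ 44.009 g/mol = 0.070236 mol
mol H = 2 × 1.265 g H₂O ÷ 18.015 g/mol = 0.14044 mol
mass O = 3.233 − (0.84360 + 0.14156) = 2.2478 g → mol O = 2.2478 ÷ 15.999 = 0.14050 mol
Divide by the smallest (0.070236 mol): C 1.000, H 2.000, O 2.000

CH2O2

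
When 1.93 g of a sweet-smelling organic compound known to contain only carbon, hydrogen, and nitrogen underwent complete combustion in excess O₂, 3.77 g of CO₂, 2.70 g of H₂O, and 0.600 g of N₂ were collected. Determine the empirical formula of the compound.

mol C = 3.77 g CO₂ ÷ 44.009 g/mol = 0.08566 mol
mol H = 2 × 2.70 g H₂O ÷ 18.015 g/mol = 0.2998 mol
mol N = 2 × 0.600 g N₂ ÷ 28.014 g/mol = 0.04284 mol
Divide by the smallest (0.04284 mol): C 2.000, H 6.998, N 1.000

C2H7N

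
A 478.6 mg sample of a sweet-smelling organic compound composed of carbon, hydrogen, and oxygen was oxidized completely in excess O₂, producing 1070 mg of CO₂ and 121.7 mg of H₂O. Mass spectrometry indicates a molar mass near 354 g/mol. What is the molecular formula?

C18H10O8

mol C = 1.070 g CO₂ ÷ 44.009 g/mol = 0.024313 mol
mol H = 2 × 0.1217 g H₂O ÷ 18.015 g/mol = 0.013511 mol
mass O = 0.4786 − (0.29203 + 0.013619) = 0.17295 g → mol O = 0.17295 ÷ 15.999 = 0.010810 mol
Divide by the smallest (0.010810 mol): C 2.249, H 1.250, O 1.000
Multiplying each by 4 gives whole numbers: C 9.00, H 5.00, O 4.00
Empirical formula: C9H5O4
Empirical-formula mass = 177.13 g/mol; 354 ÷ 177.13 ≈ 2, so the molecular formula is C18H10O8.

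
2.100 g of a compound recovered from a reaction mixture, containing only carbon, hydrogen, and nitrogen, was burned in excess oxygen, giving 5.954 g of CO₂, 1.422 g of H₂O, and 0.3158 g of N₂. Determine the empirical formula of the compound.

C6H7N

mol C = 5.954 g CO₂ ÷ 44.009 g/mol = 0.13529 mol
mol H = 2 × 1.422 g H₂O ÷ 18.015 g/mol = 0.15787 mol
mol N = 2 × 0.3158 g N₂ ÷ 28.014 g/mol = 0.022546 mol
Divide by the smallest (0.022546 mol): C 6.001, H 7.002, N 1.000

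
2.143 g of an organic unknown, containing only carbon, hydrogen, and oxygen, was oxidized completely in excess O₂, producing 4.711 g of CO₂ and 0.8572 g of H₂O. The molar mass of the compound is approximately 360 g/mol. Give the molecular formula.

C18H16O8

mol C = 4.711 g CO₂ ÷ 44.009 g/mol = 0.10705 mol
mol H = 2 × 0.8572 g H₂O ÷ 18.015 g/mol = 0.095165 mol
mass O = 2.143 − (1.2857 + 0.095926) = 0.76134 g → mol O = 0.76134 ÷ 15.999 = 0.047587 mol
Divide by the smallest (0.047587 mol): C 2.249, H 2.000, O 1.000
Multiplying each by 4 gives whole numbers: C 9.00, H 8.00, O 4.00
Empirical formula: C9H8O4
Empirical-formula mass = 180.16 g/mol; 360 ÷ 180.16 ≈ 2, so the molecular formula is C18H16O8.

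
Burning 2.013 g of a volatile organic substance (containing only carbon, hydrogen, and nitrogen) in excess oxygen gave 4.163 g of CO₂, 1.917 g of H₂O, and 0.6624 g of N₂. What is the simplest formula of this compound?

C4H9N2

mol C = 4.163 g CO₂ ÷ 44.009 g/mol = 0.094594 mol
mol H = 2 × 1.917 g H₂O ÷ 18.015 g/mol = 0.21282 mol
mol N = 2 × 0.6624 g N₂ ÷ 28.014 g/mol = 0.047291 mol
Divide by the smallest (0.047291 mol): C 2.000, H 4.500, N 1.000
Multiplying each by 2 gives whole numbers: C 4.00, H 9.00, N 2.00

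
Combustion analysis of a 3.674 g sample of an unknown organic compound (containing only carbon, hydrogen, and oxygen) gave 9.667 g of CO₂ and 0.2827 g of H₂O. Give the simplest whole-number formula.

mol C = 9.667 g CO₂ ÷ 44.009 g/mol = 0.21966 mol
mol H = 2 × 0.2827 g H₂O ÷ 18.015 g/mol = 0.031385 mol
mass O = 3.674 − (2.6383 + 0.031636) = 1.0040 g → mol O = 1.0040 ÷ 15.999 = 0.062756 mol
Divide by the smallest (0.031385 mol): C 6.999, H 1.000, O 2.000

C7HO2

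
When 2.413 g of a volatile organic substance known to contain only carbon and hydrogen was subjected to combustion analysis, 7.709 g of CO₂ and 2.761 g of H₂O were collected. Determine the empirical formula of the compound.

mol C = 7.709 g CO₂ ÷ 44.009 g/mol = 0.17517 mol
mol H = 2 × 2.761 g H₂O ÷ 18.015 g/mol = 0.30652 mol
Divide by the smallest (0.17517 mol): C 1.000, H 1.750
Multiplying each by 4 gives whole numbers: C 4.00, H 7.00

C4H7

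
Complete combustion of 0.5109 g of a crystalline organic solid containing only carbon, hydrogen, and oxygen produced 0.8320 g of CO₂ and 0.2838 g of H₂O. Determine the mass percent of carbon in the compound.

44.45%

mol C = 0.8320 g CO₂ ÷ 44.009 g/mol = 0.018905 mol
mol H = 2 × 0.2838 g H₂O ÷ 18.015 g/mol = 0.031507 mol
mass O = 0.5109 − (0.22707 + 0.031759) = 0.25207 g → mol O = 0.25207 ÷ 15.999 = 0.015755 mol
mass % C = 0.22707 g ÷ 0.5109 g × 100%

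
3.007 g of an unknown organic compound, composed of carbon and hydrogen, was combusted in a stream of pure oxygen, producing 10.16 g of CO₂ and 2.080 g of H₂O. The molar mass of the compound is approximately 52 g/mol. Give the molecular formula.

mol C = 10.16 g CO₂ ÷ 44.009 g/mol = 0.23086 mol
mol H = 2 × 2.080 g H₂O ÷ 18.015 g/mol = 0.23092 mol
Divide by the smallest (0.23086 mol): C 1.000, H 1.000
Empirical formula: CH
Empirical-formula mass = 13.02 g/mol; 52 ÷ 13.02 ≈ 4, so the molecular formula is C4H4.

C4H4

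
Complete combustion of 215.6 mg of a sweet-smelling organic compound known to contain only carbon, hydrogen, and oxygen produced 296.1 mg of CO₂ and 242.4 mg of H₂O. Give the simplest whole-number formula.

mol C = 0.2961 g CO₂ ÷ 44.009 g/mol = 0.0067282 mol
mol H = 2 × 0.2424 g H₂O ÷ 18.015 g/mol = 0.026911 mol
mass O = 0.2156 − (0.080812 + 0.027126) = 0.10766 g → mol O = 0.10766 ÷ 15.999 = 0.0067293 mol
Divide by the smallest (0.0067282 mol): C 1.000, H 4.000, O 1.000

CH4O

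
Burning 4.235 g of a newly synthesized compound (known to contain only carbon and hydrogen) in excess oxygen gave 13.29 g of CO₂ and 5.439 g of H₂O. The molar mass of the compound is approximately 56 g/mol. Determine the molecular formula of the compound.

C4H8

mol C = 13.29 g CO₂ ÷ 44.009 g/mol = 0.30198 mol
mol H = 2 × 5.439 g H₂O ÷ 18.015 g/mol = 0.60383 mol
Divide by the smallest (0.30198 mol): C 1.000, H 2.000
Empirical formula: CH2
Empirical-formula mass = 14.03 g/mol; 56 ÷ 14.03 ≈ 4, so the molecular formula is C4H8.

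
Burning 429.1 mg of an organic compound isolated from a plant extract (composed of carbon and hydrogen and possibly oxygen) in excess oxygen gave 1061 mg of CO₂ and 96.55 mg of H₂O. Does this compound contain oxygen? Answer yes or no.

yes

mol C = 1.061 g CO₂ ÷ 44.009 g/mol = 0.024109 mol
mol H = 2 × 0.09655 g H₂O ÷ 18.015 g/mol = 0.010719 mol
C and H account for only 0.30037 g of the 0.4291 g sample; the remaining 0.12873 g must be oxygen.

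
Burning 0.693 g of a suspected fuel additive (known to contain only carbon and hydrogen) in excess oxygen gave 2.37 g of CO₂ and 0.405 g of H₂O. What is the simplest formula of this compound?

mol C = 2.37 g CO₂ ÷ 44.009 g/mol = 0.05385 mol
mol H = 2 × 0.405 g H₂O ÷ 18.015 g/mol = 0.04496 mol
Divide by the smallest (0.04496 mol): C 1.198, H 1.000
Multiplying each by 5 gives whole numbers: C 5.99, H 5.00

C6H5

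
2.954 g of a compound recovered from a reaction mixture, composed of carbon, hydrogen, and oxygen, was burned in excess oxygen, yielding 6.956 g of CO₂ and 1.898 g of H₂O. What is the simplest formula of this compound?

C3H4O

mol C = 6.956 g CO₂ ÷ 44.009 g/mol = 0.15806 mol
mol H = 2 × 1.898 g H₂O ÷ 18.015 g/mol = 0.21071 mol
mass O = 2.954 − (1.8984 + 0.21240) = 0.84316 g → mol O = 0.84316 ÷ 15.999 = 0.052701 mol
Divide by the smallest (0.052701 mol): C 2.999, H 3.998, O 1.000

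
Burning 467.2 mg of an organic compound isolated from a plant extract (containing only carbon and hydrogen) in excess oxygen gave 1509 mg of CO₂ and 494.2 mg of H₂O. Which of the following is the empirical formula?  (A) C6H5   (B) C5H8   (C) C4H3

mol C = 1.509 g CO₂ ÷ 44.009 g/mol = 0.034288 mol
mol H = 2 × 0.4942 g H₂O ÷ 18.015 g/mol = 0.054865 mol
Divide by the smallest (0.034288 mol): C 1.000, H 1.600
Multiplying each by 5 gives whole numbers: C 5.00, H 8.00

(B) C5H8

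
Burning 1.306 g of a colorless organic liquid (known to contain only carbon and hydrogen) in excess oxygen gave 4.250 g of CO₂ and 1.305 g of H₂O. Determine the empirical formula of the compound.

mol C = 4.250 g CO₂ ÷ 44.009 g/mol = 0.096571 mol
mol H = 2 × 1.305 g H₂O ÷ 18.015 g/mol = 0.14488 mol
Divide by the smallest (0.096571 mol): C 1.000, H 1.500
Multiplying each by 2 gives whole numbers: C 2.00, H 3.00

C2H3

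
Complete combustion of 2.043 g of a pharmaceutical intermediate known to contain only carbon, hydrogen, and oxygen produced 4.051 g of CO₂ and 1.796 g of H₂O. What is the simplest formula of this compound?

C6H13O3

mol C = 4.051 g CO₂ ÷ 44.009 g/mol = 0.092049 mol
mol H = 2 × 1.796 g H₂O ÷ 18.015 g/mol = 0.19939 mol
mass O = 2.043 − (1.1056 + 0.20098) = 0.73641 g → mol O = 0.73641 ÷ 15.999 = 0.046029 mol
Divide by the smallest (0.046029 mol): C 2.000, H 4.332, O 1.000
Multiplying each by 3 gives whole numbers: C 6.00, H 13.00, O 3.00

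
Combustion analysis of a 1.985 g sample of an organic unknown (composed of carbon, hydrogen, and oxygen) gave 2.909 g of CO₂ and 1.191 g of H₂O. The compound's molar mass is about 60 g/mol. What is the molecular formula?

mol C = 2.909 g CO₂ ÷ 44.009 g/mol = 0.066100 mol
mol H = 2 × 1.191 g H₂O ÷ 18.015 g/mol = 0.13222 mol
mass O = 1.985 − (0.79393 + 0.13328) = 1.0578 g → mol O = 1.0578 ÷ 15.999 = 0.066116 mol
Divide by the smallest (0.066100 mol): C 1.000, H 2.000, O 1.000
Empirical formula: CH2O
Empirical-formula mass = 30.03 g/mol; 60 ÷ 30.03 ≈ 2, so the molecular formula is C2H4O2.

C2H4O2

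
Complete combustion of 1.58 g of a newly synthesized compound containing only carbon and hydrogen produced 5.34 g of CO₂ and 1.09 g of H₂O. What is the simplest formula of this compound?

CH

mol C = 5.34 g CO₂ ÷ 44.009 g/mol = 0.1213 mol
mol H = 2 × 1.09 g H₂O ÷ 18.015 g/mol = 0.1210 mol
Divide by the smallest (0.1210 mol): C 1.003, H 1.000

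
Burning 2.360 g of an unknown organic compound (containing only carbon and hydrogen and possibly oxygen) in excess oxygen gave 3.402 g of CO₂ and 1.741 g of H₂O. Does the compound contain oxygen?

yes

mol C = 3.402 g CO₂ ÷ 44.009 g/mol = 0.077302 mol
mol H = 2 × 1.741 g H₂O ÷ 18.015 g/mol = 0.19328 mol
C and H account for only 1.1233 g of the 2.360 g sample; the remaining 1.2367 g must be oxygen.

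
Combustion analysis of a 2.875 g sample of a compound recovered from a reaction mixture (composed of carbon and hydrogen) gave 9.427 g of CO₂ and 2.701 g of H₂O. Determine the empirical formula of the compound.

mol C = 9.427 g CO₂ ÷ 44.009 g/mol = 0.21421 mol
mol H = 2 × 2.701 g H₂O ÷ 18.015 g/mol = 0.29986 mol
Divide by the smallest (0.21421 mol): C 1.000, H 1.400
Multiplying each by 5 gives whole numbers: C 5.00, H 7.00

C5H7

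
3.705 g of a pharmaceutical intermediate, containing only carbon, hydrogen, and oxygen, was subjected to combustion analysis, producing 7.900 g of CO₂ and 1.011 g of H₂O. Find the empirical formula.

C8H5O4

mol C = 7.900 g CO₂ ÷ 44.009 g/mol = 0.17951 mol
mol H = 2 × 1.011 g H₂O ÷ 18.015 g/mol = 0.11224 mol
mass O = 3.705 − (2.1561 + 0.11314) = 1.4358 g → mol O = 1.4358 ÷ 15.999 = 0.089742 mol
Divide by the smallest (0.089742 mol): C 2.000, H 1.251, O 1.000
Multiplying each by 4 gives whole numbers: C 8.00, H 5.00, O 4.00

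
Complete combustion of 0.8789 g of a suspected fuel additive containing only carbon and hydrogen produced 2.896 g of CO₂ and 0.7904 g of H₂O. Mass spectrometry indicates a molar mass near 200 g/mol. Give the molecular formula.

mol C = 2.896 g CO₂ ÷ 44.009 g/mol = 0.065805 mol
mol H = 2 × 0.7904 g H₂O ÷ 18.015 g/mol = 0.087749 mol
Divide by the smallest (0.065805 mol): C 1.000, H 1.333
Multiplying each by 3 gives whole numbers: C 3.00, H 4.00
Empirical formula: C3H4
Empirical-formula mass = 40.06 g/mol; 200 ÷ 40.06 ≈ 5, so the molecular formula is C15H20.

C15H20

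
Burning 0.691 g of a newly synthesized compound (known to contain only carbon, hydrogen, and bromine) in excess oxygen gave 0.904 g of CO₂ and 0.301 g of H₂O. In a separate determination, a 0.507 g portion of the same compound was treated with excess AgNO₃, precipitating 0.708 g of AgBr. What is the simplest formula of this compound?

C8H13Br2

mol C = 0.904 g CO₂ ÷ 44.009 g/mol = 0.02054 mol
mol H = 2 × 0.301 g H₂O ÷ 18.015 g/mol = 0.03342 mol
From the AgBr data: mol Br per gram of compound = (0.708 ÷ 187.772) ÷ 0.507 = 0.007437 mol/g, so in the 0.691 g combustion sample mol Br = 0.005139 mol
Divide by the smallest (0.005139 mol): C 3.997, H 6.503, Br 1.000
Multiplying each by 2 gives whole numbers: C 7.99, H 13.01, Br 2.00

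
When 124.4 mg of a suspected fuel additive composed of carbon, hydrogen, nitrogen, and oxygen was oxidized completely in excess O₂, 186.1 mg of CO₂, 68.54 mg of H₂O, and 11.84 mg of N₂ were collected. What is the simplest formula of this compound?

mol C = 0.1861 g CO₂ ÷ 44.009 g/mol = 0.0042287 mol
mol H = 2 × 0.06854 g H₂O ÷ 18.015 g/mol = 0.0076092 mol
mol N = 2 × 0.01184 g N₂ ÷ 28.014 g/mol = 0.00084529 mol
mass O = 0.1244 − (0.050791 + 0.0076701 + 0.011840) = 0.054099 g → mol O = 0.054099 ÷ 15.999 = 0.0033814 mol
Divide by the smallest (0.00084529 mol): C 5.003, H 9.002, N 1.000, O 4.000

C5H9NO4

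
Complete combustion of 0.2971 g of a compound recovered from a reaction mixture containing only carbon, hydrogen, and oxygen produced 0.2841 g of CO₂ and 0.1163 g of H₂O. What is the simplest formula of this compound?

CH2O2

mol C = 0.2841 g CO₂ ÷ 44.009 g/mol = 0.0064555 mol
mol H = 2 × 0.1163 g H₂O ÷ 18.015 g/mol = 0.012911 mol
mass O = 0.2971 − (0.077537 + 0.013015) = 0.20655 g → mol O = 0.20655 ÷ 15.999 = 0.012910 mol
Divide by the smallest (0.0064555 mol): C 1.000, H 2.000, O 2.000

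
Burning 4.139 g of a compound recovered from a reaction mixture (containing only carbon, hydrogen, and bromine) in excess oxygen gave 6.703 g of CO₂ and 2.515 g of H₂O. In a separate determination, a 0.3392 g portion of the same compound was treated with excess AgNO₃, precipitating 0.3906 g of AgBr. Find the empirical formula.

C6H11Br

mol C = 6.703 g CO₂ ÷ 44.009 g/mol = 0.15231 mol
mol H = 2 × 2.515 g H₂O ÷ 18.015 g/mol = 0.27921 mol
From the AgBr data: mol Br per gram of compound = (0.3906 ÷ 187.772) ÷ 0.3392 = 0.0061326 mol/g, so in the 4.139 g combustion sample mol Br = 0.025383 mol
Divide by the smallest (0.025383 mol): C 6.000, H 11.000, Br 1.000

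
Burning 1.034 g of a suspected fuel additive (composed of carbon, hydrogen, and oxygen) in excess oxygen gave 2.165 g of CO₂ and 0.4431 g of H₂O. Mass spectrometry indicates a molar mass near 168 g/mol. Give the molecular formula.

mol C = 2.165 g CO₂ ÷ 44.009 g/mol = 0.049194 mol
mol H = 2 × 0.4431 g H₂O ÷ 18.015 g/mol = 0.049192 mol
mass O = 1.034 − (0.59087 + 0.049586) = 0.39354 g → mol O = 0.39354 ÷ 15.999 = 0.024598 mol
Divide by the smallest (0.024598 mol): C 2.000, H 2.000, O 1.000
Empirical formula: C2H2O
Empirical-formula mass = 42.04 g/mol; 168 ÷ 42.04 ≈ 4, so the molecular formula is C8H8O4.

C8H8O4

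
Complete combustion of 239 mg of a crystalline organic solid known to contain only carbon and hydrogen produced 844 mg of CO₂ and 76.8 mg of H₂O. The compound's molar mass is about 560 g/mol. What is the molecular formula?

C45H20

mol C = 0.844 g CO₂ ÷ 44.009 g/mol = 0.01918 mol
mol H = 2 × 0.0768 g H₂O ÷ 18.015 g/mol = 0.008526 mol
Divide by the smallest (0.008526 mol): C 2.249, H 1.000
Multiplying each by 4 gives whole numbers: C 9.00, H 4.00
Empirical formula: C9H4
Empirical-formula mass = 112.13 g/mol; 560 ÷ 112.13 ≈ 5, so the molecular formula is C45H20.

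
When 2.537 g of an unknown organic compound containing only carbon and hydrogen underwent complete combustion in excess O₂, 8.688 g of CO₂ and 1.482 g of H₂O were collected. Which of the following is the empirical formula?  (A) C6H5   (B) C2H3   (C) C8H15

(A) C6H5

mol C = 8.688 g CO₂ ÷ 44.009 g/mol = 0.19741 mol
mol H = 2 × 1.482 g H₂O ÷ 18.015 g/mol = 0.16453 mol
Divide by the smallest (0.16453 mol): C 1.200, H 1.000
Multiplying each by 5 gives whole numbers: C 6.00, H 5.00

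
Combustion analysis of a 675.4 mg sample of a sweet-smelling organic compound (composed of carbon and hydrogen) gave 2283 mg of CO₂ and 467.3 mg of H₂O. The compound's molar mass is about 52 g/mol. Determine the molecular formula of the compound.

mol C = 2.283 g CO₂ ÷ 44.009 g/mol = 0.051876 mol
mol H = 2 × 0.4673 g H₂O ÷ 18.015 g/mol = 0.051879 mol
Divide by the smallest (0.051876 mol): C 1.000, H 1.000
Empirical formula: CH
Empirical-formula mass = 13.02 g/mol; 52 ÷ 13.02 ≈ 4, so the molecular formula is C4H4.

C4H4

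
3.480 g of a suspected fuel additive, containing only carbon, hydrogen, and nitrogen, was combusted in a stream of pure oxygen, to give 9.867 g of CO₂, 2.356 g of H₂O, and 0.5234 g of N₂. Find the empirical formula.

mol C = 9.867 g CO₂ ÷ 44.009 g/mol = 0.22420 mol
mol H = 2 × 2.356 g H₂O ÷ 18.015 g/mol = 0.26156 mol
mol N = 2 × 0.5234 g N₂ ÷ 28.014 g/mol = 0.037367 mol
Divide by the smallest (0.037367 mol): C 6.000, H 7.000, N 1.000

C6H7N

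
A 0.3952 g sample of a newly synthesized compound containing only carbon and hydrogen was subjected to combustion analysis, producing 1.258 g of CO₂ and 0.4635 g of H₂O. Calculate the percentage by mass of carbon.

mol C = 1.258 g CO₂ ÷ 44.009 g/mol = 0.028585 mol
mol H = 2 × 0.4635 g H₂O ÷ 18.015 g/mol = 0.051457 mol
mass % C = 0.34334 g ÷ 0.3952 g × 100%

86.88%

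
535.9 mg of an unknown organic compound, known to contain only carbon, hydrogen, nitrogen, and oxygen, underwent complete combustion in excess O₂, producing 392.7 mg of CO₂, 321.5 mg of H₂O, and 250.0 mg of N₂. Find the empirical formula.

mol C = 0.3927 g CO₂ ÷ 44.009 g/mol = 0.0089232 mol
mol H = 2 × 0.3215 g H₂O ÷ 18.015 g/mol = 0.035692 mol
mol N = 2 × 0.2500 g N₂ ÷ 28.014 g/mol = 0.017848 mol
mass O = 0.5359 − (0.10718 + 0.035978 + 0.25000) = 0.14275 g → mol O = 0.14275 ÷ 15.999 = 0.0089222 mol
Divide by the smallest (0.0089222 mol): C 1.000, H 4.000, N 2.000, O 1.000

CH4N2O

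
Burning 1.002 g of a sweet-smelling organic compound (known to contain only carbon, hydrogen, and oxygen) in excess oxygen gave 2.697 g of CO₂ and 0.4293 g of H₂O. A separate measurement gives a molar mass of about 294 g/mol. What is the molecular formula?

mol C = 2.697 g CO₂ ÷ 44.009 g/mol = 0.061283 mol
mol H = 2 × 0.4293 g H₂O ÷ 18.015 g/mol = 0.047660 mol
mass O = 1.002 − (0.73607 + 0.048042) = 0.21789 g → mol O = 0.21789 ÷ 15.999 = 0.013619 mol
Divide by the smallest (0.013619 mol): C 4.500, H 3.500, O 1.000
Multiplying each by 2 gives whole numbers: C 9.00, H 7.00, O 2.00
Empirical formula: C9H7O2
Empirical-formula mass = 147.15 g/mol; 294 ÷ 147.15 ≈ 2, so the molecular formula is C18H14O4.

C18H14O4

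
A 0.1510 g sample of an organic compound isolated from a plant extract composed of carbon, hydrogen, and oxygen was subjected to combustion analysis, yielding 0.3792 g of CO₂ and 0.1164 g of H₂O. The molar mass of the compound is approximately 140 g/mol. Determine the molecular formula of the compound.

mol C = 0.3792 g CO₂ ÷ 44.009 g/mol = 0.0086164 mol
mol H = 2 × 0.1164 g H₂O ÷ 18.015 g/mol = 0.012923 mol
mass O = 0.1510 − (0.10349 + 0.013026) = 0.034482 g → mol O = 0.034482 ÷ 15.999 = 0.0021553 mol
Divide by the smallest (0.0021553 mol): C 3.998, H 5.996, O 1.000
Empirical formula: C4H6O
Empirical-formula mass = 70.09 g/mol; 140 ÷ 70.09 ≈ 2, so the molecular formula is C8H12O2.

C8H12O2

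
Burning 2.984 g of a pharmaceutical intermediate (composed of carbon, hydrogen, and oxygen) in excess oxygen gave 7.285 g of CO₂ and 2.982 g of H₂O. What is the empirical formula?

C4H8O

mol C = 7.285 g CO₂ ÷ 44.009 g/mol = 0.16553 mol
mol H = 2 × 2.982 g H₂O ÷ 18.015 g/mol = 0.33106 mol
mass O = 2.984 − (1.9882 + 0.33371) = 0.66206 g → mol O = 0.66206 ÷ 15.999 = 0.041381 mol
Divide by the smallest (0.041381 mol): C 4.000, H 8.000, O 1.000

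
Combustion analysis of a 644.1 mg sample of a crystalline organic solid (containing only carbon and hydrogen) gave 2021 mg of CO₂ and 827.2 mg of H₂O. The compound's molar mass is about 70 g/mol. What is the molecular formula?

mol C = 2.021 g CO₂ ÷ 44.009 g/mol = 0.045922 mol
mol H = 2 × 0.8272 g H₂O ÷ 18.015 g/mol = 0.091835 mol
Divide by the smallest (0.045922 mol): C 1.000, H 2.000
Empirical formula: CH2
Empirical-formula mass = 14.03 g/mol; 70 ÷ 14.03 ≈ 5, so the molecular formula is C5H10.

C5H10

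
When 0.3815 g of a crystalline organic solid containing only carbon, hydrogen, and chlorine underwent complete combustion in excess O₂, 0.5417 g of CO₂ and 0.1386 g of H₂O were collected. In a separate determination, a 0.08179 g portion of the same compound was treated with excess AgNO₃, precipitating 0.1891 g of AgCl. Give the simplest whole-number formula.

mol C = 0.5417 g CO₂ ÷ 44.009 g/mol = 0.012309 mol
mol H = 2 × 0.1386 g H₂O ÷ 18.015 g/mol = 0.015387 mol
From the AgCl data: mol Cl per gram of compound = (0.1891 ÷ 143.318) ÷ 0.08179 = 0.016132 mol/g, so in the 0.3815 g combustion sample mol Cl = 0.0061544 mol
Divide by the smallest (0.0061544 mol): C 2.000, H 2.500, Cl 1.000
Multiplying each by 2 gives whole numbers: C 4.00, H 5.00, Cl 2.00

C4H5Cl2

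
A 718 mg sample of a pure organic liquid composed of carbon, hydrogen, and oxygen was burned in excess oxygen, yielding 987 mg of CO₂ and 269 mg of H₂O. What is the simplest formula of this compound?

mol C = 0.987 g CO₂ ÷ 44.009 g/mol = 0.02243 mol
mol H = 2 × 0.269 g H₂O ÷ 18.015 g/mol = 0.02986 mol
mass O = 0.718 − (0.2694 + 0.03010) = 0.4185 g → mol O = 0.4185 ÷ 15.999 = 0.02616 mol
Divide by the smallest (0.02243 mol): C 1.000, H 1.332, O 1.166
Multiplying each by 6 gives whole numbers: C 6.00, H 7.99, O 7.00

C6H8O7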